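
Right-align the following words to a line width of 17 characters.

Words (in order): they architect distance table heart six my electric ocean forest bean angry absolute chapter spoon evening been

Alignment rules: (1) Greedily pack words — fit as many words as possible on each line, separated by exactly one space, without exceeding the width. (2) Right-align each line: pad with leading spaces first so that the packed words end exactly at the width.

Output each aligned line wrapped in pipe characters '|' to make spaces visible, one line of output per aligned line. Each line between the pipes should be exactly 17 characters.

Answer: |   they architect|
|   distance table|
|     heart six my|
|   electric ocean|
|forest bean angry|
| absolute chapter|
|    spoon evening|
|             been|

Derivation:
Line 1: ['they', 'architect'] (min_width=14, slack=3)
Line 2: ['distance', 'table'] (min_width=14, slack=3)
Line 3: ['heart', 'six', 'my'] (min_width=12, slack=5)
Line 4: ['electric', 'ocean'] (min_width=14, slack=3)
Line 5: ['forest', 'bean', 'angry'] (min_width=17, slack=0)
Line 6: ['absolute', 'chapter'] (min_width=16, slack=1)
Line 7: ['spoon', 'evening'] (min_width=13, slack=4)
Line 8: ['been'] (min_width=4, slack=13)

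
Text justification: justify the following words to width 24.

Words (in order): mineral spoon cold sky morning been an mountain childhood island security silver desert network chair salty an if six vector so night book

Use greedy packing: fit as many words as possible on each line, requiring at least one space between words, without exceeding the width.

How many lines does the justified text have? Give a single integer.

Answer: 7

Derivation:
Line 1: ['mineral', 'spoon', 'cold', 'sky'] (min_width=22, slack=2)
Line 2: ['morning', 'been', 'an', 'mountain'] (min_width=24, slack=0)
Line 3: ['childhood', 'island'] (min_width=16, slack=8)
Line 4: ['security', 'silver', 'desert'] (min_width=22, slack=2)
Line 5: ['network', 'chair', 'salty', 'an'] (min_width=22, slack=2)
Line 6: ['if', 'six', 'vector', 'so', 'night'] (min_width=22, slack=2)
Line 7: ['book'] (min_width=4, slack=20)
Total lines: 7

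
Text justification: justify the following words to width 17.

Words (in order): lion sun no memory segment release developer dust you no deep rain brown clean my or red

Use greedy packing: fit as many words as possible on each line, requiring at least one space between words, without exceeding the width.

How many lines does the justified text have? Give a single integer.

Answer: 6

Derivation:
Line 1: ['lion', 'sun', 'no'] (min_width=11, slack=6)
Line 2: ['memory', 'segment'] (min_width=14, slack=3)
Line 3: ['release', 'developer'] (min_width=17, slack=0)
Line 4: ['dust', 'you', 'no', 'deep'] (min_width=16, slack=1)
Line 5: ['rain', 'brown', 'clean'] (min_width=16, slack=1)
Line 6: ['my', 'or', 'red'] (min_width=9, slack=8)
Total lines: 6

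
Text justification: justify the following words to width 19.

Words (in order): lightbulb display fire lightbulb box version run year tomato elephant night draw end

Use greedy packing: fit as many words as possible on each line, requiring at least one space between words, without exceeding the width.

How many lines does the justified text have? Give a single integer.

Line 1: ['lightbulb', 'display'] (min_width=17, slack=2)
Line 2: ['fire', 'lightbulb', 'box'] (min_width=18, slack=1)
Line 3: ['version', 'run', 'year'] (min_width=16, slack=3)
Line 4: ['tomato', 'elephant'] (min_width=15, slack=4)
Line 5: ['night', 'draw', 'end'] (min_width=14, slack=5)
Total lines: 5

Answer: 5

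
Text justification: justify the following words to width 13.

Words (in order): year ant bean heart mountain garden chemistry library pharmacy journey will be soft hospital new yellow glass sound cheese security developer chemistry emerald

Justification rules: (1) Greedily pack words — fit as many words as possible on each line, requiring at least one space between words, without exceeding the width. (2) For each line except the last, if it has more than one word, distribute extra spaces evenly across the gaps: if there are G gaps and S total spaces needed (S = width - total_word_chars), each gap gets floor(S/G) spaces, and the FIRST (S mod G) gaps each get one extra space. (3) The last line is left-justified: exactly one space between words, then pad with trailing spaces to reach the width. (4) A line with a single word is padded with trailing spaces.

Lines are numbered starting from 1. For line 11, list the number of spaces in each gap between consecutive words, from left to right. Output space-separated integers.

Answer: 2

Derivation:
Line 1: ['year', 'ant', 'bean'] (min_width=13, slack=0)
Line 2: ['heart'] (min_width=5, slack=8)
Line 3: ['mountain'] (min_width=8, slack=5)
Line 4: ['garden'] (min_width=6, slack=7)
Line 5: ['chemistry'] (min_width=9, slack=4)
Line 6: ['library'] (min_width=7, slack=6)
Line 7: ['pharmacy'] (min_width=8, slack=5)
Line 8: ['journey', 'will'] (min_width=12, slack=1)
Line 9: ['be', 'soft'] (min_width=7, slack=6)
Line 10: ['hospital', 'new'] (min_width=12, slack=1)
Line 11: ['yellow', 'glass'] (min_width=12, slack=1)
Line 12: ['sound', 'cheese'] (min_width=12, slack=1)
Line 13: ['security'] (min_width=8, slack=5)
Line 14: ['developer'] (min_width=9, slack=4)
Line 15: ['chemistry'] (min_width=9, slack=4)
Line 16: ['emerald'] (min_width=7, slack=6)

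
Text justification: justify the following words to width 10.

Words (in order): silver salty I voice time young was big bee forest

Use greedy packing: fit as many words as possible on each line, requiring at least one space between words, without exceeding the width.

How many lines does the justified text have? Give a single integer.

Answer: 6

Derivation:
Line 1: ['silver'] (min_width=6, slack=4)
Line 2: ['salty', 'I'] (min_width=7, slack=3)
Line 3: ['voice', 'time'] (min_width=10, slack=0)
Line 4: ['young', 'was'] (min_width=9, slack=1)
Line 5: ['big', 'bee'] (min_width=7, slack=3)
Line 6: ['forest'] (min_width=6, slack=4)
Total lines: 6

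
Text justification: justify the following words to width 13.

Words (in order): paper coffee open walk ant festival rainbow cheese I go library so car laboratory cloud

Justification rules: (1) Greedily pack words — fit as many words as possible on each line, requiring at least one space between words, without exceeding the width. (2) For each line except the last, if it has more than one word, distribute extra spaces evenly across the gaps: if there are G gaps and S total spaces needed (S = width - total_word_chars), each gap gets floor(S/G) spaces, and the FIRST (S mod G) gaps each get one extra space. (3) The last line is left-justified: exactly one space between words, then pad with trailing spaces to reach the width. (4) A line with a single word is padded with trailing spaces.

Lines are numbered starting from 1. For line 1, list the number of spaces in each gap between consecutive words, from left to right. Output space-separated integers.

Answer: 2

Derivation:
Line 1: ['paper', 'coffee'] (min_width=12, slack=1)
Line 2: ['open', 'walk', 'ant'] (min_width=13, slack=0)
Line 3: ['festival'] (min_width=8, slack=5)
Line 4: ['rainbow'] (min_width=7, slack=6)
Line 5: ['cheese', 'I', 'go'] (min_width=11, slack=2)
Line 6: ['library', 'so'] (min_width=10, slack=3)
Line 7: ['car'] (min_width=3, slack=10)
Line 8: ['laboratory'] (min_width=10, slack=3)
Line 9: ['cloud'] (min_width=5, slack=8)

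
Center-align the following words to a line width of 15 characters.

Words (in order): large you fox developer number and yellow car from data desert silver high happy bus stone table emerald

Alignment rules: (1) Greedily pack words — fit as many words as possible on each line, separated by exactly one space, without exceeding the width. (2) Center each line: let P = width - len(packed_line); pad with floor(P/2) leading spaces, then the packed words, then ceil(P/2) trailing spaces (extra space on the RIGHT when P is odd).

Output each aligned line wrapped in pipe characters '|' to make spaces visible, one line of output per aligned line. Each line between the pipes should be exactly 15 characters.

Answer: | large you fox |
|   developer   |
|  number and   |
|yellow car from|
|  data desert  |
|  silver high  |
|happy bus stone|
| table emerald |

Derivation:
Line 1: ['large', 'you', 'fox'] (min_width=13, slack=2)
Line 2: ['developer'] (min_width=9, slack=6)
Line 3: ['number', 'and'] (min_width=10, slack=5)
Line 4: ['yellow', 'car', 'from'] (min_width=15, slack=0)
Line 5: ['data', 'desert'] (min_width=11, slack=4)
Line 6: ['silver', 'high'] (min_width=11, slack=4)
Line 7: ['happy', 'bus', 'stone'] (min_width=15, slack=0)
Line 8: ['table', 'emerald'] (min_width=13, slack=2)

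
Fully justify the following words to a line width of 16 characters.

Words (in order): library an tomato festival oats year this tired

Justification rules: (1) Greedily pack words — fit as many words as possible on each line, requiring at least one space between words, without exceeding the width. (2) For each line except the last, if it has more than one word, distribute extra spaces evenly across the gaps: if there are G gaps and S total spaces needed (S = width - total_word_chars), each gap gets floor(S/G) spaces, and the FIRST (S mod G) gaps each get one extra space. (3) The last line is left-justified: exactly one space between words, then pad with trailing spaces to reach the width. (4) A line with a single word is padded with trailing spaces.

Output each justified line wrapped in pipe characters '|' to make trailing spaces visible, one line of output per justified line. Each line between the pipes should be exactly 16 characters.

Line 1: ['library', 'an'] (min_width=10, slack=6)
Line 2: ['tomato', 'festival'] (min_width=15, slack=1)
Line 3: ['oats', 'year', 'this'] (min_width=14, slack=2)
Line 4: ['tired'] (min_width=5, slack=11)

Answer: |library       an|
|tomato  festival|
|oats  year  this|
|tired           |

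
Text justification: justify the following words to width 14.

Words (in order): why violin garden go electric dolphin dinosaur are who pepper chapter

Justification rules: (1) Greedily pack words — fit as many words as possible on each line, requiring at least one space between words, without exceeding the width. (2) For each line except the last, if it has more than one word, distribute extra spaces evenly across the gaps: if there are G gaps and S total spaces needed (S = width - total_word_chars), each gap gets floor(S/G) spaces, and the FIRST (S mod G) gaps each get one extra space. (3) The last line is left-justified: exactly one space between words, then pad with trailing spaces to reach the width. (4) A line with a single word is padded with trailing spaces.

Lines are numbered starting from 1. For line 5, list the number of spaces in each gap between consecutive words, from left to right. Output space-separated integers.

Answer: 3

Derivation:
Line 1: ['why', 'violin'] (min_width=10, slack=4)
Line 2: ['garden', 'go'] (min_width=9, slack=5)
Line 3: ['electric'] (min_width=8, slack=6)
Line 4: ['dolphin'] (min_width=7, slack=7)
Line 5: ['dinosaur', 'are'] (min_width=12, slack=2)
Line 6: ['who', 'pepper'] (min_width=10, slack=4)
Line 7: ['chapter'] (min_width=7, slack=7)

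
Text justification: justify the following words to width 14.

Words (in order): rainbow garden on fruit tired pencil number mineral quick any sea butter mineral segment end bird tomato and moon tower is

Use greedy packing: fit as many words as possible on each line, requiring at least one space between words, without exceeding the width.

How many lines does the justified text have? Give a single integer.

Answer: 10

Derivation:
Line 1: ['rainbow', 'garden'] (min_width=14, slack=0)
Line 2: ['on', 'fruit', 'tired'] (min_width=14, slack=0)
Line 3: ['pencil', 'number'] (min_width=13, slack=1)
Line 4: ['mineral', 'quick'] (min_width=13, slack=1)
Line 5: ['any', 'sea', 'butter'] (min_width=14, slack=0)
Line 6: ['mineral'] (min_width=7, slack=7)
Line 7: ['segment', 'end'] (min_width=11, slack=3)
Line 8: ['bird', 'tomato'] (min_width=11, slack=3)
Line 9: ['and', 'moon', 'tower'] (min_width=14, slack=0)
Line 10: ['is'] (min_width=2, slack=12)
Total lines: 10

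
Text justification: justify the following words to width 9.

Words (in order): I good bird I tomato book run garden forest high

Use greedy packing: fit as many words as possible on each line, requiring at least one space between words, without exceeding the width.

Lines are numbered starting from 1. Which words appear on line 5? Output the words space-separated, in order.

Line 1: ['I', 'good'] (min_width=6, slack=3)
Line 2: ['bird', 'I'] (min_width=6, slack=3)
Line 3: ['tomato'] (min_width=6, slack=3)
Line 4: ['book', 'run'] (min_width=8, slack=1)
Line 5: ['garden'] (min_width=6, slack=3)
Line 6: ['forest'] (min_width=6, slack=3)
Line 7: ['high'] (min_width=4, slack=5)

Answer: garden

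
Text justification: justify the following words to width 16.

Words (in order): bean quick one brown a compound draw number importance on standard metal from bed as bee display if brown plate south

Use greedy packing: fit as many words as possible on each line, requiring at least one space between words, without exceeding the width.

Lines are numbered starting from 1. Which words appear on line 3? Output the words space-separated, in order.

Line 1: ['bean', 'quick', 'one'] (min_width=14, slack=2)
Line 2: ['brown', 'a', 'compound'] (min_width=16, slack=0)
Line 3: ['draw', 'number'] (min_width=11, slack=5)
Line 4: ['importance', 'on'] (min_width=13, slack=3)
Line 5: ['standard', 'metal'] (min_width=14, slack=2)
Line 6: ['from', 'bed', 'as', 'bee'] (min_width=15, slack=1)
Line 7: ['display', 'if', 'brown'] (min_width=16, slack=0)
Line 8: ['plate', 'south'] (min_width=11, slack=5)

Answer: draw number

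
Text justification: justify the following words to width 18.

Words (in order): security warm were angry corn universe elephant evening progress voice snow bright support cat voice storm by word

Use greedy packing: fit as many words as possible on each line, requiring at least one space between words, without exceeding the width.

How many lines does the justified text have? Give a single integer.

Line 1: ['security', 'warm', 'were'] (min_width=18, slack=0)
Line 2: ['angry', 'corn'] (min_width=10, slack=8)
Line 3: ['universe', 'elephant'] (min_width=17, slack=1)
Line 4: ['evening', 'progress'] (min_width=16, slack=2)
Line 5: ['voice', 'snow', 'bright'] (min_width=17, slack=1)
Line 6: ['support', 'cat', 'voice'] (min_width=17, slack=1)
Line 7: ['storm', 'by', 'word'] (min_width=13, slack=5)
Total lines: 7

Answer: 7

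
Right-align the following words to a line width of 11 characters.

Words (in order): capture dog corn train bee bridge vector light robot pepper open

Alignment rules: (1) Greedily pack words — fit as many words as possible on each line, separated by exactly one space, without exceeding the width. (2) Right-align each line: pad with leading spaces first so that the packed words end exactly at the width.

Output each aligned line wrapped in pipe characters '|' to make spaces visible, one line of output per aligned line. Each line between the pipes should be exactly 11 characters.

Line 1: ['capture', 'dog'] (min_width=11, slack=0)
Line 2: ['corn', 'train'] (min_width=10, slack=1)
Line 3: ['bee', 'bridge'] (min_width=10, slack=1)
Line 4: ['vector'] (min_width=6, slack=5)
Line 5: ['light', 'robot'] (min_width=11, slack=0)
Line 6: ['pepper', 'open'] (min_width=11, slack=0)

Answer: |capture dog|
| corn train|
| bee bridge|
|     vector|
|light robot|
|pepper open|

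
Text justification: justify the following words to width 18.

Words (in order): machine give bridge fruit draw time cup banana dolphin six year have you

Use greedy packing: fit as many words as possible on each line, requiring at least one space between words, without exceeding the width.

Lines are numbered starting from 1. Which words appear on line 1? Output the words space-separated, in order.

Answer: machine give

Derivation:
Line 1: ['machine', 'give'] (min_width=12, slack=6)
Line 2: ['bridge', 'fruit', 'draw'] (min_width=17, slack=1)
Line 3: ['time', 'cup', 'banana'] (min_width=15, slack=3)
Line 4: ['dolphin', 'six', 'year'] (min_width=16, slack=2)
Line 5: ['have', 'you'] (min_width=8, slack=10)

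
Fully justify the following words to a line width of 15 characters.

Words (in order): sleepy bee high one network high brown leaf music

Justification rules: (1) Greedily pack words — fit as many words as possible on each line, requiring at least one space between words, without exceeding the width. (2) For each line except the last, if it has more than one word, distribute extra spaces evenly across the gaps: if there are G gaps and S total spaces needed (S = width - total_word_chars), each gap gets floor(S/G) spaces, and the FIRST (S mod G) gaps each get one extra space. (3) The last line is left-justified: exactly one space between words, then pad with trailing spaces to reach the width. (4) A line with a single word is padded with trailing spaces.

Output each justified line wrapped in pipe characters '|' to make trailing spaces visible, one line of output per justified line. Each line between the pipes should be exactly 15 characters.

Line 1: ['sleepy', 'bee', 'high'] (min_width=15, slack=0)
Line 2: ['one', 'network'] (min_width=11, slack=4)
Line 3: ['high', 'brown', 'leaf'] (min_width=15, slack=0)
Line 4: ['music'] (min_width=5, slack=10)

Answer: |sleepy bee high|
|one     network|
|high brown leaf|
|music          |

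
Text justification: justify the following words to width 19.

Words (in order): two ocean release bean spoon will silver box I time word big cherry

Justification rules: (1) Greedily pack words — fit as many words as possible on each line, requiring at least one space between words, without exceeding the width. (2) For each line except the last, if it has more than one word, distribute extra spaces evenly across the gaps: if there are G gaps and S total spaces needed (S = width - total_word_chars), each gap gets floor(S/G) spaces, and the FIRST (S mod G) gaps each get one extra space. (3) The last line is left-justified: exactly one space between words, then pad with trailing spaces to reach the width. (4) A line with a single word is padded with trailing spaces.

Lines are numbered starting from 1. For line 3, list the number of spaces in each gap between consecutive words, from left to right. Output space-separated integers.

Line 1: ['two', 'ocean', 'release'] (min_width=17, slack=2)
Line 2: ['bean', 'spoon', 'will'] (min_width=15, slack=4)
Line 3: ['silver', 'box', 'I', 'time'] (min_width=17, slack=2)
Line 4: ['word', 'big', 'cherry'] (min_width=15, slack=4)

Answer: 2 2 1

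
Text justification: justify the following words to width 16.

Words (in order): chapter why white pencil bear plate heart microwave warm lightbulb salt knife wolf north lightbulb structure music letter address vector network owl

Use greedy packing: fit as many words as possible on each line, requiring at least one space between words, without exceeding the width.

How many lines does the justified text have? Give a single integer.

Line 1: ['chapter', 'why'] (min_width=11, slack=5)
Line 2: ['white', 'pencil'] (min_width=12, slack=4)
Line 3: ['bear', 'plate', 'heart'] (min_width=16, slack=0)
Line 4: ['microwave', 'warm'] (min_width=14, slack=2)
Line 5: ['lightbulb', 'salt'] (min_width=14, slack=2)
Line 6: ['knife', 'wolf', 'north'] (min_width=16, slack=0)
Line 7: ['lightbulb'] (min_width=9, slack=7)
Line 8: ['structure', 'music'] (min_width=15, slack=1)
Line 9: ['letter', 'address'] (min_width=14, slack=2)
Line 10: ['vector', 'network'] (min_width=14, slack=2)
Line 11: ['owl'] (min_width=3, slack=13)
Total lines: 11

Answer: 11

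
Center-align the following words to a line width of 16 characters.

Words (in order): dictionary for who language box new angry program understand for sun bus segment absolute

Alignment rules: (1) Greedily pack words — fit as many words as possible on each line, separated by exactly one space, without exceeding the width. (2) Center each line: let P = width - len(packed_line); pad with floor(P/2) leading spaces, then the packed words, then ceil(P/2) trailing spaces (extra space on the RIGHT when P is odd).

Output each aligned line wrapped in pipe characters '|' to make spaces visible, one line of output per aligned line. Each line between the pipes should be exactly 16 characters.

Answer: | dictionary for |
|who language box|
|   new angry    |
|    program     |
| understand for |
|sun bus segment |
|    absolute    |

Derivation:
Line 1: ['dictionary', 'for'] (min_width=14, slack=2)
Line 2: ['who', 'language', 'box'] (min_width=16, slack=0)
Line 3: ['new', 'angry'] (min_width=9, slack=7)
Line 4: ['program'] (min_width=7, slack=9)
Line 5: ['understand', 'for'] (min_width=14, slack=2)
Line 6: ['sun', 'bus', 'segment'] (min_width=15, slack=1)
Line 7: ['absolute'] (min_width=8, slack=8)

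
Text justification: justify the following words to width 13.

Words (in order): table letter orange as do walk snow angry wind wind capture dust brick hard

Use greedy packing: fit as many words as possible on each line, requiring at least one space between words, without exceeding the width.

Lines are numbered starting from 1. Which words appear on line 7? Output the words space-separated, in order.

Answer: hard

Derivation:
Line 1: ['table', 'letter'] (min_width=12, slack=1)
Line 2: ['orange', 'as', 'do'] (min_width=12, slack=1)
Line 3: ['walk', 'snow'] (min_width=9, slack=4)
Line 4: ['angry', 'wind'] (min_width=10, slack=3)
Line 5: ['wind', 'capture'] (min_width=12, slack=1)
Line 6: ['dust', 'brick'] (min_width=10, slack=3)
Line 7: ['hard'] (min_width=4, slack=9)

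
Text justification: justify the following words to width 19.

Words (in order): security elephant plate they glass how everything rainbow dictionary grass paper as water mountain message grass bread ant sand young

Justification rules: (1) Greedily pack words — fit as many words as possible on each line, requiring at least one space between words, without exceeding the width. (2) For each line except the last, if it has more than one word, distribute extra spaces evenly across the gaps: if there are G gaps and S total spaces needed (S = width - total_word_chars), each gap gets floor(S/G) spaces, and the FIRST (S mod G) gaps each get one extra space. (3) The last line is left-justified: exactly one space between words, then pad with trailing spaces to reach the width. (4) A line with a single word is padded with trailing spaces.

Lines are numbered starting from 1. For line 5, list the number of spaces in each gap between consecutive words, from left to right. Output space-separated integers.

Answer: 4 3

Derivation:
Line 1: ['security', 'elephant'] (min_width=17, slack=2)
Line 2: ['plate', 'they', 'glass'] (min_width=16, slack=3)
Line 3: ['how', 'everything'] (min_width=14, slack=5)
Line 4: ['rainbow', 'dictionary'] (min_width=18, slack=1)
Line 5: ['grass', 'paper', 'as'] (min_width=14, slack=5)
Line 6: ['water', 'mountain'] (min_width=14, slack=5)
Line 7: ['message', 'grass', 'bread'] (min_width=19, slack=0)
Line 8: ['ant', 'sand', 'young'] (min_width=14, slack=5)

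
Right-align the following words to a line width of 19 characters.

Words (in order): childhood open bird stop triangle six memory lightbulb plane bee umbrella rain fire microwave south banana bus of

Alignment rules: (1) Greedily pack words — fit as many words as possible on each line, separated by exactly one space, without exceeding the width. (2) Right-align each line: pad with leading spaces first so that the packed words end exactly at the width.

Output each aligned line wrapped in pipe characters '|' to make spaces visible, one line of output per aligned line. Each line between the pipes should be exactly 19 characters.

Answer: |childhood open bird|
|  stop triangle six|
|   memory lightbulb|
| plane bee umbrella|
|rain fire microwave|
|south banana bus of|

Derivation:
Line 1: ['childhood', 'open', 'bird'] (min_width=19, slack=0)
Line 2: ['stop', 'triangle', 'six'] (min_width=17, slack=2)
Line 3: ['memory', 'lightbulb'] (min_width=16, slack=3)
Line 4: ['plane', 'bee', 'umbrella'] (min_width=18, slack=1)
Line 5: ['rain', 'fire', 'microwave'] (min_width=19, slack=0)
Line 6: ['south', 'banana', 'bus', 'of'] (min_width=19, slack=0)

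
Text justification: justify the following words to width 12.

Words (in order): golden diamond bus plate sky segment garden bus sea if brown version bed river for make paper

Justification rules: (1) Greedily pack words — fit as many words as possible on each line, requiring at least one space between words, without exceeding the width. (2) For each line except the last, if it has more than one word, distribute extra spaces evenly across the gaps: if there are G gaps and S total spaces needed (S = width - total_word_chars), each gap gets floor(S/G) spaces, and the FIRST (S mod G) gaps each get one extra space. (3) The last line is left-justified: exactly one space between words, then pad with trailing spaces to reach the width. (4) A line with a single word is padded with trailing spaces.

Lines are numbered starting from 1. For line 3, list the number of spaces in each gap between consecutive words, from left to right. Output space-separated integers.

Line 1: ['golden'] (min_width=6, slack=6)
Line 2: ['diamond', 'bus'] (min_width=11, slack=1)
Line 3: ['plate', 'sky'] (min_width=9, slack=3)
Line 4: ['segment'] (min_width=7, slack=5)
Line 5: ['garden', 'bus'] (min_width=10, slack=2)
Line 6: ['sea', 'if', 'brown'] (min_width=12, slack=0)
Line 7: ['version', 'bed'] (min_width=11, slack=1)
Line 8: ['river', 'for'] (min_width=9, slack=3)
Line 9: ['make', 'paper'] (min_width=10, slack=2)

Answer: 4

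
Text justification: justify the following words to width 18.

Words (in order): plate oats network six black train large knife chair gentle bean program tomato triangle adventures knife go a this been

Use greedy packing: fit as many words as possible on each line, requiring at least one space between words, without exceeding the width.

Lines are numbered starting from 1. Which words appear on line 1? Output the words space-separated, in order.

Line 1: ['plate', 'oats', 'network'] (min_width=18, slack=0)
Line 2: ['six', 'black', 'train'] (min_width=15, slack=3)
Line 3: ['large', 'knife', 'chair'] (min_width=17, slack=1)
Line 4: ['gentle', 'bean'] (min_width=11, slack=7)
Line 5: ['program', 'tomato'] (min_width=14, slack=4)
Line 6: ['triangle'] (min_width=8, slack=10)
Line 7: ['adventures', 'knife'] (min_width=16, slack=2)
Line 8: ['go', 'a', 'this', 'been'] (min_width=14, slack=4)

Answer: plate oats network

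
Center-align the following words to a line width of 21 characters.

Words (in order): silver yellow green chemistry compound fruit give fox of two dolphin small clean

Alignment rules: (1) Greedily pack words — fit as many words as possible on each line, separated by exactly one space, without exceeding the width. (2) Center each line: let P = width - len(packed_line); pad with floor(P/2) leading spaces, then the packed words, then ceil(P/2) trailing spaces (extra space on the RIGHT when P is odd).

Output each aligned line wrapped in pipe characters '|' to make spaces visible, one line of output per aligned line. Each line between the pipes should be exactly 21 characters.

Line 1: ['silver', 'yellow', 'green'] (min_width=19, slack=2)
Line 2: ['chemistry', 'compound'] (min_width=18, slack=3)
Line 3: ['fruit', 'give', 'fox', 'of', 'two'] (min_width=21, slack=0)
Line 4: ['dolphin', 'small', 'clean'] (min_width=19, slack=2)

Answer: | silver yellow green |
| chemistry compound  |
|fruit give fox of two|
| dolphin small clean |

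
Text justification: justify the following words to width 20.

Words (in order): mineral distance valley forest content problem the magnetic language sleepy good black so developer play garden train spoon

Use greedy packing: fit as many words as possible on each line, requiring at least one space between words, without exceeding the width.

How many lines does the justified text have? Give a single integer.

Answer: 7

Derivation:
Line 1: ['mineral', 'distance'] (min_width=16, slack=4)
Line 2: ['valley', 'forest'] (min_width=13, slack=7)
Line 3: ['content', 'problem', 'the'] (min_width=19, slack=1)
Line 4: ['magnetic', 'language'] (min_width=17, slack=3)
Line 5: ['sleepy', 'good', 'black', 'so'] (min_width=20, slack=0)
Line 6: ['developer', 'play'] (min_width=14, slack=6)
Line 7: ['garden', 'train', 'spoon'] (min_width=18, slack=2)
Total lines: 7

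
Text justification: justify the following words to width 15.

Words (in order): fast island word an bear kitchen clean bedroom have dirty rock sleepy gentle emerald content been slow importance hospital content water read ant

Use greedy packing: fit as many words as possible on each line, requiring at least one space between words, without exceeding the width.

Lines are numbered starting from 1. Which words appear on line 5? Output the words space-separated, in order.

Answer: dirty rock

Derivation:
Line 1: ['fast', 'island'] (min_width=11, slack=4)
Line 2: ['word', 'an', 'bear'] (min_width=12, slack=3)
Line 3: ['kitchen', 'clean'] (min_width=13, slack=2)
Line 4: ['bedroom', 'have'] (min_width=12, slack=3)
Line 5: ['dirty', 'rock'] (min_width=10, slack=5)
Line 6: ['sleepy', 'gentle'] (min_width=13, slack=2)
Line 7: ['emerald', 'content'] (min_width=15, slack=0)
Line 8: ['been', 'slow'] (min_width=9, slack=6)
Line 9: ['importance'] (min_width=10, slack=5)
Line 10: ['hospital'] (min_width=8, slack=7)
Line 11: ['content', 'water'] (min_width=13, slack=2)
Line 12: ['read', 'ant'] (min_width=8, slack=7)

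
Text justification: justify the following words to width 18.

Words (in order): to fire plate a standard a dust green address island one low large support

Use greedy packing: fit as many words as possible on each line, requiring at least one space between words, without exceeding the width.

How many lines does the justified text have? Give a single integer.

Line 1: ['to', 'fire', 'plate', 'a'] (min_width=15, slack=3)
Line 2: ['standard', 'a', 'dust'] (min_width=15, slack=3)
Line 3: ['green', 'address'] (min_width=13, slack=5)
Line 4: ['island', 'one', 'low'] (min_width=14, slack=4)
Line 5: ['large', 'support'] (min_width=13, slack=5)
Total lines: 5

Answer: 5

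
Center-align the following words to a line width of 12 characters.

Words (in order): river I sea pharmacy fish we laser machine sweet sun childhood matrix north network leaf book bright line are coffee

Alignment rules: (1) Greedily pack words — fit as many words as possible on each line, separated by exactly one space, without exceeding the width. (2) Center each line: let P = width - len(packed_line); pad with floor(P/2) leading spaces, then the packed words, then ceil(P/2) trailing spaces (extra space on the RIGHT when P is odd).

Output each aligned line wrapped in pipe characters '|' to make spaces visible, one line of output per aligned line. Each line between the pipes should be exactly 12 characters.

Line 1: ['river', 'I', 'sea'] (min_width=11, slack=1)
Line 2: ['pharmacy'] (min_width=8, slack=4)
Line 3: ['fish', 'we'] (min_width=7, slack=5)
Line 4: ['laser'] (min_width=5, slack=7)
Line 5: ['machine'] (min_width=7, slack=5)
Line 6: ['sweet', 'sun'] (min_width=9, slack=3)
Line 7: ['childhood'] (min_width=9, slack=3)
Line 8: ['matrix', 'north'] (min_width=12, slack=0)
Line 9: ['network', 'leaf'] (min_width=12, slack=0)
Line 10: ['book', 'bright'] (min_width=11, slack=1)
Line 11: ['line', 'are'] (min_width=8, slack=4)
Line 12: ['coffee'] (min_width=6, slack=6)

Answer: |river I sea |
|  pharmacy  |
|  fish we   |
|   laser    |
|  machine   |
| sweet sun  |
| childhood  |
|matrix north|
|network leaf|
|book bright |
|  line are  |
|   coffee   |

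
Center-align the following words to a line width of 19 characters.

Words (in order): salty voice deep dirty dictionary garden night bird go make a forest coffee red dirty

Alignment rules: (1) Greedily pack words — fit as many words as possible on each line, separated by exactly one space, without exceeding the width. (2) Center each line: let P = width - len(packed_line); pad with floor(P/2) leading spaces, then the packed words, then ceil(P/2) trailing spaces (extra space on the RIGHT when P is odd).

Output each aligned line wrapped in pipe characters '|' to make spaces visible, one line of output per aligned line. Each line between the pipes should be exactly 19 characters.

Line 1: ['salty', 'voice', 'deep'] (min_width=16, slack=3)
Line 2: ['dirty', 'dictionary'] (min_width=16, slack=3)
Line 3: ['garden', 'night', 'bird'] (min_width=17, slack=2)
Line 4: ['go', 'make', 'a', 'forest'] (min_width=16, slack=3)
Line 5: ['coffee', 'red', 'dirty'] (min_width=16, slack=3)

Answer: | salty voice deep  |
| dirty dictionary  |
| garden night bird |
| go make a forest  |
| coffee red dirty  |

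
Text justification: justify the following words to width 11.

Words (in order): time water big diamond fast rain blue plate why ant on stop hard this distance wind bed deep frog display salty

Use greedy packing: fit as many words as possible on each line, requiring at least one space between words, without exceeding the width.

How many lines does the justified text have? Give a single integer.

Answer: 12

Derivation:
Line 1: ['time', 'water'] (min_width=10, slack=1)
Line 2: ['big', 'diamond'] (min_width=11, slack=0)
Line 3: ['fast', 'rain'] (min_width=9, slack=2)
Line 4: ['blue', 'plate'] (min_width=10, slack=1)
Line 5: ['why', 'ant', 'on'] (min_width=10, slack=1)
Line 6: ['stop', 'hard'] (min_width=9, slack=2)
Line 7: ['this'] (min_width=4, slack=7)
Line 8: ['distance'] (min_width=8, slack=3)
Line 9: ['wind', 'bed'] (min_width=8, slack=3)
Line 10: ['deep', 'frog'] (min_width=9, slack=2)
Line 11: ['display'] (min_width=7, slack=4)
Line 12: ['salty'] (min_width=5, slack=6)
Total lines: 12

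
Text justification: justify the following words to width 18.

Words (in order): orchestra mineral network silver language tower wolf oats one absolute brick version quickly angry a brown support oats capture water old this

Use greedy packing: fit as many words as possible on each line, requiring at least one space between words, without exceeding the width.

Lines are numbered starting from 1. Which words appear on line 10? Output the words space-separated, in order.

Line 1: ['orchestra', 'mineral'] (min_width=17, slack=1)
Line 2: ['network', 'silver'] (min_width=14, slack=4)
Line 3: ['language', 'tower'] (min_width=14, slack=4)
Line 4: ['wolf', 'oats', 'one'] (min_width=13, slack=5)
Line 5: ['absolute', 'brick'] (min_width=14, slack=4)
Line 6: ['version', 'quickly'] (min_width=15, slack=3)
Line 7: ['angry', 'a', 'brown'] (min_width=13, slack=5)
Line 8: ['support', 'oats'] (min_width=12, slack=6)
Line 9: ['capture', 'water', 'old'] (min_width=17, slack=1)
Line 10: ['this'] (min_width=4, slack=14)

Answer: this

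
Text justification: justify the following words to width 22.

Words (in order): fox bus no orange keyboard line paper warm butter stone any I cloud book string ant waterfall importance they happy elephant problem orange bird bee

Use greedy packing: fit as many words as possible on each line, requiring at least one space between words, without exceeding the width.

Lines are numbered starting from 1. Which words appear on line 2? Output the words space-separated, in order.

Line 1: ['fox', 'bus', 'no', 'orange'] (min_width=17, slack=5)
Line 2: ['keyboard', 'line', 'paper'] (min_width=19, slack=3)
Line 3: ['warm', 'butter', 'stone', 'any'] (min_width=21, slack=1)
Line 4: ['I', 'cloud', 'book', 'string'] (min_width=19, slack=3)
Line 5: ['ant', 'waterfall'] (min_width=13, slack=9)
Line 6: ['importance', 'they', 'happy'] (min_width=21, slack=1)
Line 7: ['elephant', 'problem'] (min_width=16, slack=6)
Line 8: ['orange', 'bird', 'bee'] (min_width=15, slack=7)

Answer: keyboard line paper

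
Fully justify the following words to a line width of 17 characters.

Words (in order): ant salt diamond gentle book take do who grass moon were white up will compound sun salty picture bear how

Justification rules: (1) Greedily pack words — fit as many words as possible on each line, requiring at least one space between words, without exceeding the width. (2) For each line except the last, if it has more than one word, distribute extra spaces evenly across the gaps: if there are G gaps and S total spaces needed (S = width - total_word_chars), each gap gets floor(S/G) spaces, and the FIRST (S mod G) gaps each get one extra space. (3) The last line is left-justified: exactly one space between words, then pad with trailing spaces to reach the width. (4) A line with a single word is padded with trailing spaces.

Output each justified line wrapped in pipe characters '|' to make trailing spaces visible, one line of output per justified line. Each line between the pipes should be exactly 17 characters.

Line 1: ['ant', 'salt', 'diamond'] (min_width=16, slack=1)
Line 2: ['gentle', 'book', 'take'] (min_width=16, slack=1)
Line 3: ['do', 'who', 'grass', 'moon'] (min_width=17, slack=0)
Line 4: ['were', 'white', 'up'] (min_width=13, slack=4)
Line 5: ['will', 'compound', 'sun'] (min_width=17, slack=0)
Line 6: ['salty', 'picture'] (min_width=13, slack=4)
Line 7: ['bear', 'how'] (min_width=8, slack=9)

Answer: |ant  salt diamond|
|gentle  book take|
|do who grass moon|
|were   white   up|
|will compound sun|
|salty     picture|
|bear how         |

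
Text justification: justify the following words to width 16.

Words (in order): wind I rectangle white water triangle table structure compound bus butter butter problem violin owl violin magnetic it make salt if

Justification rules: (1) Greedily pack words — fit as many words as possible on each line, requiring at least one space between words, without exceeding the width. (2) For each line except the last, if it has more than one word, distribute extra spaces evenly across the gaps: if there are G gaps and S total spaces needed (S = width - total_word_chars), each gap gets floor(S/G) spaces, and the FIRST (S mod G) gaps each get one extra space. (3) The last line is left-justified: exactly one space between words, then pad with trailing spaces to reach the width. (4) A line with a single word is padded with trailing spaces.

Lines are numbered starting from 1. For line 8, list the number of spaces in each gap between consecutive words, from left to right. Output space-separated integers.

Line 1: ['wind', 'I', 'rectangle'] (min_width=16, slack=0)
Line 2: ['white', 'water'] (min_width=11, slack=5)
Line 3: ['triangle', 'table'] (min_width=14, slack=2)
Line 4: ['structure'] (min_width=9, slack=7)
Line 5: ['compound', 'bus'] (min_width=12, slack=4)
Line 6: ['butter', 'butter'] (min_width=13, slack=3)
Line 7: ['problem', 'violin'] (min_width=14, slack=2)
Line 8: ['owl', 'violin'] (min_width=10, slack=6)
Line 9: ['magnetic', 'it', 'make'] (min_width=16, slack=0)
Line 10: ['salt', 'if'] (min_width=7, slack=9)

Answer: 7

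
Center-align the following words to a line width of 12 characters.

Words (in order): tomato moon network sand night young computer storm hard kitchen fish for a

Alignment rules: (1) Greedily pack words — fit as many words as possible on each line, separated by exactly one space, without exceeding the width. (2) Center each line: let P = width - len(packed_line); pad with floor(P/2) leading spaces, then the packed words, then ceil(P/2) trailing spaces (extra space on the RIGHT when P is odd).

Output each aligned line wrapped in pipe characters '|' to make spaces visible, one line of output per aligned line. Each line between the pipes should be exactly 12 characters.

Answer: |tomato moon |
|network sand|
|night young |
|  computer  |
| storm hard |
|kitchen fish|
|   for a    |

Derivation:
Line 1: ['tomato', 'moon'] (min_width=11, slack=1)
Line 2: ['network', 'sand'] (min_width=12, slack=0)
Line 3: ['night', 'young'] (min_width=11, slack=1)
Line 4: ['computer'] (min_width=8, slack=4)
Line 5: ['storm', 'hard'] (min_width=10, slack=2)
Line 6: ['kitchen', 'fish'] (min_width=12, slack=0)
Line 7: ['for', 'a'] (min_width=5, slack=7)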